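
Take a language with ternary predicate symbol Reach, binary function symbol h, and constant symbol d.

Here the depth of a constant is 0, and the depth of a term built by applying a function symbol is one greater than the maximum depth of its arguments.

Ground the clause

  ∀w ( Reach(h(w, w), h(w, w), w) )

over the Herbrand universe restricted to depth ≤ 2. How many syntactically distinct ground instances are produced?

Ground terms of depth ≤ 2:
  Let N_k count ground terms of depth at most k. Each non-constant term of depth ≤ k is some function symbol applied to depth-≤(k−1) arguments, giving N_k = 1 + N_{k-1}^2.
  N_0 = 1
  N_1 = 1 + 1^2 = 2
  N_2 = 1 + 2^2 = 5
  Explicitly: d, h(d, d), h(d, h(d, d)), h(h(d, d), d), h(h(d, d), h(d, d)).
So there are 5 ground terms available for substitution.
There is 1 variable to instantiate (w),  occurring in at least one literal, so different choices give different ground instances.
Number of ground instances = 5.

5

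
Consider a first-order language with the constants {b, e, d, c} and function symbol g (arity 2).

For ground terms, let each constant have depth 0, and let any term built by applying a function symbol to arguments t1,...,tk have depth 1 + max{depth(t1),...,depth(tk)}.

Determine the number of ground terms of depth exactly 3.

Count level by level. With function symbols g/2, the terms of depth ≤ k are the 4 constants together with each function applied to depth-≤(k−1) tuples, so N_k = 4 + N_{k-1}^2.
N_0 = 4
N_1 = 4 + 4^2 = 20
N_2 = 4 + 20^2 = 404
N_3 = 4 + 404^2 = 163220
Terms of depth exactly 3: N_3 − N_2 = 163220 − 404 = 162816.

162816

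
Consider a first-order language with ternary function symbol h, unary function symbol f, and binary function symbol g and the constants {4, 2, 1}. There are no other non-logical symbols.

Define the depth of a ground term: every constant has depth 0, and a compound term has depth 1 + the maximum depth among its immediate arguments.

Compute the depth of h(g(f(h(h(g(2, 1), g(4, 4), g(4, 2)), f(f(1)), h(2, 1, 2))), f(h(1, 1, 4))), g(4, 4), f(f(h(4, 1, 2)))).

depth(g(2, 1)) = 1 + max(0, 0) = 1
depth(g(4, 4)) = 1 + max(0, 0) = 1
depth(g(4, 2)) = 1 + max(0, 0) = 1
depth(h(g(2, 1), g(4, 4), g(4, 2))) = 1 + max(1, 1, 1) = 2
depth(f(1)) = 1 + depth(1) = 1 + 0 = 1
depth(f(f(1))) = 1 + depth(f(1)) = 1 + 1 = 2
depth(h(2, 1, 2)) = 1 + max(0, 0, 0) = 1
depth(h(h(g(2, 1), g(4, 4), g(4, 2)), f(f(1)), h(2, 1, 2))) = 1 + max(2, 2, 1) = 3
depth(f(h(h(g(2, 1), g(4, 4), g(4, 2)), f(f(1)), h(2, 1, 2)))) = 1 + depth(h(h(g(2, 1), g(4, 4), g(4, 2)), f(f(1)), h(2, 1, 2))) = 1 + 3 = 4
depth(h(1, 1, 4)) = 1 + max(0, 0, 0) = 1
depth(f(h(1, 1, 4))) = 1 + depth(h(1, 1, 4)) = 1 + 1 = 2
depth(g(f(h(h(g(2, 1), g(4, 4), g(4, 2)), f(f(1)), h(2, 1, 2))), f(h(1, 1, 4)))) = 1 + max(4, 2) = 5
depth(h(4, 1, 2)) = 1 + max(0, 0, 0) = 1
depth(f(h(4, 1, 2))) = 1 + depth(h(4, 1, 2)) = 1 + 1 = 2
depth(f(f(h(4, 1, 2)))) = 1 + depth(f(h(4, 1, 2))) = 1 + 2 = 3
depth(h(g(f(h(h(g(2, 1), g(4, 4), g(4, 2)), f(f(1)), h(2, 1, 2))), f(h(1, 1, 4))), g(4, 4), f(f(h(4, 1, 2))))) = 1 + max(5, 1, 3) = 6

6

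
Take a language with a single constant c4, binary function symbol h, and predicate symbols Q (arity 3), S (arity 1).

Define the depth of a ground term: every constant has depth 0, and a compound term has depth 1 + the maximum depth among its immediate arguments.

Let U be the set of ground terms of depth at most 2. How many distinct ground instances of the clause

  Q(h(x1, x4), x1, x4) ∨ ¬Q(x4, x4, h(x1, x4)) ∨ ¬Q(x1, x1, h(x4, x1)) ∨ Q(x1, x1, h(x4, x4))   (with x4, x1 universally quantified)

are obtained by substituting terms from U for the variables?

25

Ground terms of depth ≤ 2:
  Let N_k count ground terms of depth at most k. Each non-constant term of depth ≤ k is some function symbol applied to depth-≤(k−1) arguments, giving N_k = 1 + N_{k-1}^2.
  N_0 = 1
  N_1 = 1 + 1^2 = 2
  N_2 = 1 + 2^2 = 5
  Explicitly: c4, h(c4, c4), h(c4, h(c4, c4)), h(h(c4, c4), c4), h(h(c4, c4), h(c4, c4)).
So there are 5 ground terms available for substitution.
There are 2 variables to instantiate (x4, x1), each occurring in at least one literal, so different choices give different ground instances.
Number of ground instances = 5^2 = 25.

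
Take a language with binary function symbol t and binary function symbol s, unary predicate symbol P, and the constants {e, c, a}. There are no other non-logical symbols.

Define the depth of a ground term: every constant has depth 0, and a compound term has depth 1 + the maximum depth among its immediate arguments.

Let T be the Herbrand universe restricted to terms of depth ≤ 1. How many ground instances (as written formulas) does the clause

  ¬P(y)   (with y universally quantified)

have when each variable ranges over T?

Ground terms of depth ≤ 1:
  Count level by level. With function symbols t/2, s/2, the terms of depth ≤ k are the 3 constants together with each function applied to depth-≤(k−1) tuples, so N_k = 3 + N_{k-1}^2 + N_{k-1}^2.
  N_0 = 3
  N_1 = 3 + 3^2 + 3^2 = 21
So there are 21 ground terms available for substitution.
The variable y ranges independently over the available ground terms, and distinct assignments produce distinct instances.
Number of ground instances = 21.

21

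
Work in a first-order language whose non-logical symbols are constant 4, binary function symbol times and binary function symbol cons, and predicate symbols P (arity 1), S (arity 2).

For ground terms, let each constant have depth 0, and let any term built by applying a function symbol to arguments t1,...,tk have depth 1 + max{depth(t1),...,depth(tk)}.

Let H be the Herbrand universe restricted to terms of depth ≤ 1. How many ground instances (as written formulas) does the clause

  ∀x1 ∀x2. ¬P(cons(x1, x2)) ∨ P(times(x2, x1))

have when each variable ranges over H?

Ground terms of depth ≤ 1:
  Let N_k = |{terms of depth ≤ k}|. Then N_0 = 1 and N_k = 1 + N_{k-1}^2 + N_{k-1}^2 for k ≥ 1 (one summand per function symbol, arity giving the exponent).
  N_0 = 1
  N_1 = 1 + 1^2 + 1^2 = 3
So there are 3 ground terms available for substitution.
The body mentions every one of the 2 quantified variables; since ground terms form a free algebra, no two substitutions collapse to the same formula.
Number of ground instances = 3^2 = 9.

9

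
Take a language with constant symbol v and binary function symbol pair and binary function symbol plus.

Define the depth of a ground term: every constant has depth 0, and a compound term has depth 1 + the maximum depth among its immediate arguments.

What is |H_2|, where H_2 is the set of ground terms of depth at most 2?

19

Count level by level. With function symbols pair/2, plus/2, the terms of depth ≤ k are the 1 constant together with each function applied to depth-≤(k−1) tuples, so N_k = 1 + N_{k-1}^2 + N_{k-1}^2.
N_0 = 1
N_1 = 1 + 1^2 + 1^2 = 3
N_2 = 1 + 3^2 + 3^2 = 19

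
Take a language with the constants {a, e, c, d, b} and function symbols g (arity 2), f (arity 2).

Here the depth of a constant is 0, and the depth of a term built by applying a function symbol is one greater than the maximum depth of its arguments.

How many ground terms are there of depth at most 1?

Count level by level. With function symbols g/2, f/2, the terms of depth ≤ k are the 5 constants together with each function applied to depth-≤(k−1) tuples, so N_k = 5 + N_{k-1}^2 + N_{k-1}^2.
N_0 = 5
N_1 = 5 + 5^2 + 5^2 = 55

55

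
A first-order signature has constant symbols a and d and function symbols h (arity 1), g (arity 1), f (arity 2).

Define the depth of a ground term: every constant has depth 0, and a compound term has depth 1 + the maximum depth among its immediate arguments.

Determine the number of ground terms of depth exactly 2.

Let N_k = |{terms of depth ≤ k}|. Then N_0 = 2 and N_k = 2 + N_{k-1} + N_{k-1} + N_{k-1}^2 for k ≥ 1 (one summand per function symbol, arity giving the exponent).
N_0 = 2
N_1 = 2 + 2 + 2 + 2^2 = 10
N_2 = 2 + 10 + 10 + 10^2 = 122
Terms of depth exactly 2: N_2 − N_1 = 122 − 10 = 112.

112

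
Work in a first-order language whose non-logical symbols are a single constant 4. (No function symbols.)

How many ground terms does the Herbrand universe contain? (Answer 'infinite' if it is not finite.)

There are no function symbols, so the only ground term is the single constant.
The Herbrand universe is {4}, finite with 1 element.

1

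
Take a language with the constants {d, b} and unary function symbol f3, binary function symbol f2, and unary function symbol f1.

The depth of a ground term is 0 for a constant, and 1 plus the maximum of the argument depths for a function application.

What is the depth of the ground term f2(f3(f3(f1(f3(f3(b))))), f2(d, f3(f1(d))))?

6

depth(f3(b)) = 1 + depth(b) = 1 + 0 = 1
depth(f3(f3(b))) = 1 + depth(f3(b)) = 1 + 1 = 2
depth(f1(f3(f3(b)))) = 1 + depth(f3(f3(b))) = 1 + 2 = 3
depth(f3(f1(f3(f3(b))))) = 1 + depth(f1(f3(f3(b)))) = 1 + 3 = 4
depth(f3(f3(f1(f3(f3(b)))))) = 1 + depth(f3(f1(f3(f3(b))))) = 1 + 4 = 5
depth(f1(d)) = 1 + depth(d) = 1 + 0 = 1
depth(f3(f1(d))) = 1 + depth(f1(d)) = 1 + 1 = 2
depth(f2(d, f3(f1(d)))) = 1 + max(0, 2) = 3
depth(f2(f3(f3(f1(f3(f3(b))))), f2(d, f3(f1(d))))) = 1 + max(5, 3) = 6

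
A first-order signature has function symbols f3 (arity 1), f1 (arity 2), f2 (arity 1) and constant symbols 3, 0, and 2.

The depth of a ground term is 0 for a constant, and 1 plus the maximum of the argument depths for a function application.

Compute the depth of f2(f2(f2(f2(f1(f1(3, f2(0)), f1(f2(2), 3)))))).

depth(f2(0)) = 1 + depth(0) = 1 + 0 = 1
depth(f1(3, f2(0))) = 1 + max(0, 1) = 2
depth(f2(2)) = 1 + depth(2) = 1 + 0 = 1
depth(f1(f2(2), 3)) = 1 + max(1, 0) = 2
depth(f1(f1(3, f2(0)), f1(f2(2), 3))) = 1 + max(2, 2) = 3
depth(f2(f1(f1(3, f2(0)), f1(f2(2), 3)))) = 1 + depth(f1(f1(3, f2(0)), f1(f2(2), 3))) = 1 + 3 = 4
depth(f2(f2(f1(f1(3, f2(0)), f1(f2(2), 3))))) = 1 + depth(f2(f1(f1(3, f2(0)), f1(f2(2), 3)))) = 1 + 4 = 5
depth(f2(f2(f2(f1(f1(3, f2(0)), f1(f2(2), 3)))))) = 1 + depth(f2(f2(f1(f1(3, f2(0)), f1(f2(2), 3))))) = 1 + 5 = 6
depth(f2(f2(f2(f2(f1(f1(3, f2(0)), f1(f2(2), 3))))))) = 1 + depth(f2(f2(f2(f1(f1(3, f2(0)), f1(f2(2), 3)))))) = 1 + 6 = 7

7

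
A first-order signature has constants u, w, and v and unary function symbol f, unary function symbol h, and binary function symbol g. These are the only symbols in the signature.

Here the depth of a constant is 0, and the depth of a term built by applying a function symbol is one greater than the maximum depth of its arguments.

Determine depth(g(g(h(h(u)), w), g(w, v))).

4

depth(h(u)) = 1 + depth(u) = 1 + 0 = 1
depth(h(h(u))) = 1 + depth(h(u)) = 1 + 1 = 2
depth(g(h(h(u)), w)) = 1 + max(2, 0) = 3
depth(g(w, v)) = 1 + max(0, 0) = 1
depth(g(g(h(h(u)), w), g(w, v))) = 1 + max(3, 1) = 4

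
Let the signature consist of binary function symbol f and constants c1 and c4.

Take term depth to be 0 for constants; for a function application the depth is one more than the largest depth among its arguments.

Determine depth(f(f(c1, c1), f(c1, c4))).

depth(f(c1, c1)) = 1 + max(0, 0) = 1
depth(f(c1, c4)) = 1 + max(0, 0) = 1
depth(f(f(c1, c1), f(c1, c4))) = 1 + max(1, 1) = 2

2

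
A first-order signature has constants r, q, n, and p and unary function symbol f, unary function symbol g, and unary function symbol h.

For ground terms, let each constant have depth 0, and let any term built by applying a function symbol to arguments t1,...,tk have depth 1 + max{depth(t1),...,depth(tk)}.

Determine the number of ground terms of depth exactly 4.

324

If N_k denotes the number of depth-≤k ground terms, the 4 constants give N_0 = 4, and each function symbol of arity r contributes N_{k-1}^r new terms at level k: N_k = 4 + N_{k-1} + N_{k-1} + N_{k-1}.
N_0 = 4
N_1 = 4 + 4 + 4 + 4 = 16
N_2 = 4 + 16 + 16 + 16 = 52
N_3 = 4 + 52 + 52 + 52 = 160
N_4 = 4 + 160 + 160 + 160 = 484
Terms of depth exactly 4: N_4 − N_3 = 484 − 160 = 324.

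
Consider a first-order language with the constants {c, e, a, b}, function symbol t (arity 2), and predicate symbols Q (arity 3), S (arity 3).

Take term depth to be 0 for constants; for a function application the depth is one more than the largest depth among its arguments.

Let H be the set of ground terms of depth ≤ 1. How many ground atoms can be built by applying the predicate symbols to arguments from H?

16000

First count ground terms of depth ≤ 1.
Count level by level. With function symbols t/2, the terms of depth ≤ k are the 4 constants together with each function applied to depth-≤(k−1) tuples, so N_k = 4 + N_{k-1}^2.
N_0 = 4
N_1 = 4 + 4^2 = 20
So |H| = 20.
A ground atom is a predicate applied to a tuple of terms from H, so the count is the sum over predicates of |H|^arity:
  Q: 20^3 = 8000;  S: 20^3 = 8000
Total ground atoms: 8000 + 8000 = 16000.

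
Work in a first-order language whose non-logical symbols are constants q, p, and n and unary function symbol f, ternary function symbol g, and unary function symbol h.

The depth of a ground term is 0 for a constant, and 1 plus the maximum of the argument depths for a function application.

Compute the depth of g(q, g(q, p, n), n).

depth(g(q, p, n)) = 1 + max(0, 0, 0) = 1
depth(g(q, g(q, p, n), n)) = 1 + max(0, 1, 0) = 2

2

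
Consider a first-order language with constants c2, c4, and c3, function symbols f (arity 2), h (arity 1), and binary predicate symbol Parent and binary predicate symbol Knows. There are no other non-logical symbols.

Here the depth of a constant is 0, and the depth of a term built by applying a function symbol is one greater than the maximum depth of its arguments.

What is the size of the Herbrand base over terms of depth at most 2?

First count ground terms of depth ≤ 2.
Let N_k count ground terms of depth at most k. Each non-constant term of depth ≤ k is some function symbol applied to depth-≤(k−1) arguments, giving N_k = 3 + N_{k-1}^2 + N_{k-1}.
N_0 = 3
N_1 = 3 + 3^2 + 3 = 15
N_2 = 3 + 15^2 + 15 = 243
So |H| = 243.
Ground atoms are formed by filling each argument slot of a predicate with a term from H, so an r-ary predicate gives |H|^r atoms:
  Parent: 243^2 = 59049;  Knows: 243^2 = 59049
Total ground atoms: 59049 + 59049 = 118098.

118098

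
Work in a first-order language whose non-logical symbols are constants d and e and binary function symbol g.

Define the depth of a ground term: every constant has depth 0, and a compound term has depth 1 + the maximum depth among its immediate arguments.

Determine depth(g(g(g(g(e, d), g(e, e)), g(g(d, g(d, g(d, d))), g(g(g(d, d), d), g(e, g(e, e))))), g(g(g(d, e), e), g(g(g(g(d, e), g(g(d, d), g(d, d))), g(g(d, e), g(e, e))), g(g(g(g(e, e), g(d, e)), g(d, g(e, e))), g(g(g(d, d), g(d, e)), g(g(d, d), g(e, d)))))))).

depth(g(e, d)) = 1 + max(0, 0) = 1
depth(g(e, e)) = 1 + max(0, 0) = 1
depth(g(g(e, d), g(e, e))) = 1 + max(1, 1) = 2
depth(g(d, d)) = 1 + max(0, 0) = 1
depth(g(d, g(d, d))) = 1 + max(0, 1) = 2
depth(g(d, g(d, g(d, d)))) = 1 + max(0, 2) = 3
depth(g(g(d, d), d)) = 1 + max(1, 0) = 2
depth(g(e, g(e, e))) = 1 + max(0, 1) = 2
depth(g(g(g(d, d), d), g(e, g(e, e)))) = 1 + max(2, 2) = 3
depth(g(g(d, g(d, g(d, d))), g(g(g(d, d), d), g(e, g(e, e))))) = 1 + max(3, 3) = 4
depth(g(g(g(e, d), g(e, e)), g(g(d, g(d, g(d, d))), g(g(g(d, d), d), g(e, g(e, e)))))) = 1 + max(2, 4) = 5
depth(g(d, e)) = 1 + max(0, 0) = 1
depth(g(g(d, e), e)) = 1 + max(1, 0) = 2
depth(g(g(d, d), g(d, d))) = 1 + max(1, 1) = 2
depth(g(g(d, e), g(g(d, d), g(d, d)))) = 1 + max(1, 2) = 3
depth(g(g(d, e), g(e, e))) = 1 + max(1, 1) = 2
depth(g(g(g(d, e), g(g(d, d), g(d, d))), g(g(d, e), g(e, e)))) = 1 + max(3, 2) = 4
depth(g(g(e, e), g(d, e))) = 1 + max(1, 1) = 2
depth(g(d, g(e, e))) = 1 + max(0, 1) = 2
depth(g(g(g(e, e), g(d, e)), g(d, g(e, e)))) = 1 + max(2, 2) = 3
depth(g(g(d, d), g(d, e))) = 1 + max(1, 1) = 2
depth(g(g(d, d), g(e, d))) = 1 + max(1, 1) = 2
depth(g(g(g(d, d), g(d, e)), g(g(d, d), g(e, d)))) = 1 + max(2, 2) = 3
depth(g(g(g(g(e, e), g(d, e)), g(d, g(e, e))), g(g(g(d, d), g(d, e)), g(g(d, d), g(e, d))))) = 1 + max(3, 3) = 4
depth(g(g(g(g(d, e), g(g(d, d), g(d, d))), g(g(d, e), g(e, e))), g(g(g(g(e, e), g(d, e)), g(d, g(e, e))), g(g(g(d, d), g(d, e)), g(g(d, d), g(e, d)))))) = 1 + max(4, 4) = 5
depth(g(g(g(d, e), e), g(g(g(g(d, e), g(g(d, d), g(d, d))), g(g(d, e), g(e, e))), g(g(g(g(e, e), g(d, e)), g(d, g(e, e))), g(g(g(d, d), g(d, e)), g(g(d, d), g(e, d))))))) = 1 + max(2, 5) = 6
depth(g(g(g(g(e, d), g(e, e)), g(g(d, g(d, g(d, d))), g(g(g(d, d), d), g(e, g(e, e))))), g(g(g(d, e), e), g(g(g(g(d, e), g(g(d, d), g(d, d))), g(g(d, e), g(e, e))), g(g(g(g(e, e), g(d, e)), g(d, g(e, e))), g(g(g(d, d), g(d, e)), g(g(d, d), g(e, d)))))))) = 1 + max(5, 6) = 7

7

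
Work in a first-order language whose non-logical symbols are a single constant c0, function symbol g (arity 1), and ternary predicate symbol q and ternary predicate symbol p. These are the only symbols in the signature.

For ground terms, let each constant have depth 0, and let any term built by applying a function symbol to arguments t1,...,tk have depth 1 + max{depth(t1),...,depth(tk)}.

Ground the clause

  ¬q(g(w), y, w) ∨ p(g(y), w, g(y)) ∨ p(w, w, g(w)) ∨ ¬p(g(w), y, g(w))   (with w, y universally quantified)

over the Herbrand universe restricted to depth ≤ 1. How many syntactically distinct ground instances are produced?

Ground terms of depth ≤ 1:
  Let N_k count ground terms of depth at most k. Each non-constant term of depth ≤ k is some function symbol applied to depth-≤(k−1) arguments, giving N_k = 1 + N_{k-1}.
  N_0 = 1
  N_1 = 1 + 1 = 2
  Explicitly: c0, g(c0).
So there are 2 ground terms available for substitution.
There are 2 variables to instantiate (w, y), each occurring in at least one literal, so different choices give different ground instances.
Number of ground instances = 2^2 = 4.

4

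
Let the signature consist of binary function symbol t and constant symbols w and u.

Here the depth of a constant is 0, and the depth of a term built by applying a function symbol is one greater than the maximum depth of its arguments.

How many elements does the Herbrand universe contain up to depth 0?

2

Write N_k for the number of ground terms of depth ≤ k. A term of depth ≤ k is either a constant or a function symbol applied to arguments of depth ≤ k−1, so N_k = 2 + N_{k-1}^2.
N_0 = 2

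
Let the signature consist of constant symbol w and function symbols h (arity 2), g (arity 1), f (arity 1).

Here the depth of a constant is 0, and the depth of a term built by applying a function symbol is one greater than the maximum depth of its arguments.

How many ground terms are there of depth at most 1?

4

If N_k denotes the number of depth-≤k ground terms, the 1 constant gives N_0 = 1, and each function symbol of arity r contributes N_{k-1}^r new terms at level k: N_k = 1 + N_{k-1}^2 + N_{k-1} + N_{k-1}.
N_0 = 1
N_1 = 1 + 1^2 + 1 + 1 = 4
Explicitly: w, h(w, w), g(w), f(w).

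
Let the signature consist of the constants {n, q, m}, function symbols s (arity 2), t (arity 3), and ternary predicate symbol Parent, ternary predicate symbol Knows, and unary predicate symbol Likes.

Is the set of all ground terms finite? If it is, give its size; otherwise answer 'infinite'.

infinite

The signature has at least one function symbol (s, arity 2) and at least one constant (n).
Iterating s gives infinitely many distinct ground terms: n, s(n, n), s(s(n, n), s(n, n)), ...
So the Herbrand universe is infinite.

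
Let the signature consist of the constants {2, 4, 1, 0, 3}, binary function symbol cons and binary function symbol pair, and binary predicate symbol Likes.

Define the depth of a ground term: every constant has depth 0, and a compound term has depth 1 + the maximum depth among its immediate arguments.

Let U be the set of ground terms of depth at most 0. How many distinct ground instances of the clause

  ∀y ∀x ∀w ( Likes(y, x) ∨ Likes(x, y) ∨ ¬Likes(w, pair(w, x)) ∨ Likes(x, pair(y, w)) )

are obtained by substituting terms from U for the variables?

Ground terms of depth ≤ 0:
  Count level by level. With function symbols cons/2, pair/2, the terms of depth ≤ k are the 5 constants together with each function applied to depth-≤(k−1) tuples, so N_k = 5 + N_{k-1}^2 + N_{k-1}^2.
  N_0 = 5
So there are 5 ground terms available for substitution.
The body mentions every one of the 3 quantified variables; since ground terms form a free algebra, no two substitutions collapse to the same formula.
Number of ground instances = 5^3 = 125.

125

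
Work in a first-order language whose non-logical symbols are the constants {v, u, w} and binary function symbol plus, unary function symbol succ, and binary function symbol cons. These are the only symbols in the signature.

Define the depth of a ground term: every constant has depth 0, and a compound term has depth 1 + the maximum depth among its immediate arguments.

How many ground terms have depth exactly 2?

1155

Count level by level. With function symbols plus/2, succ/1, cons/2, the terms of depth ≤ k are the 3 constants together with each function applied to depth-≤(k−1) tuples, so N_k = 3 + N_{k-1}^2 + N_{k-1} + N_{k-1}^2.
N_0 = 3
N_1 = 3 + 3^2 + 3 + 3^2 = 24
N_2 = 3 + 24^2 + 24 + 24^2 = 1179
Terms of depth exactly 2: N_2 − N_1 = 1179 − 24 = 1155.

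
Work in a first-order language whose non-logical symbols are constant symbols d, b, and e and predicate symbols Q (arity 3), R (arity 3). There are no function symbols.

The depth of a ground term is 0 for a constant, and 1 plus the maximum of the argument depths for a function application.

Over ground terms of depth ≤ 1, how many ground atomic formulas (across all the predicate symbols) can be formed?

54

First count ground terms of depth ≤ 1.
With no function symbols every ground term is a constant, so there are exactly 3 ground terms at every depth bound.
N_0 = 3
N_1 = 3
So |H| = 3.
For each predicate symbol, the number of ground atoms is |H| raised to its arity; summing:
  Q: 3^3 = 27;  R: 3^3 = 27
Total ground atoms: 27 + 27 = 54.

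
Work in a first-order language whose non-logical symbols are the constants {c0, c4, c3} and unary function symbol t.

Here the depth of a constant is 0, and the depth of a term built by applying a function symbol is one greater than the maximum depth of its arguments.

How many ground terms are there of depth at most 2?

9

Let N_k count ground terms of depth at most k. Each non-constant term of depth ≤ k is some function symbol applied to depth-≤(k−1) arguments, giving N_k = 3 + N_{k-1}.
N_0 = 3
N_1 = 3 + 3 = 6
N_2 = 3 + 6 = 9
Explicitly: c0, c4, c3, t(c0), t(c4), t(c3), t(t(c0)), t(t(c4)), t(t(c3)).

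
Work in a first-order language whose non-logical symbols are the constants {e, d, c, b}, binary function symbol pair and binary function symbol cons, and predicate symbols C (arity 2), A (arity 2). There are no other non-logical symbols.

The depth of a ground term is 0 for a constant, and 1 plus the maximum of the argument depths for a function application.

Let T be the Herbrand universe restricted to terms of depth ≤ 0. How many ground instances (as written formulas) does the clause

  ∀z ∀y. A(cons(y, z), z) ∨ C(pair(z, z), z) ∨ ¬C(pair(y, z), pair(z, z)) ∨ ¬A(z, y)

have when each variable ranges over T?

16

Ground terms of depth ≤ 0:
  Let N_k count ground terms of depth at most k. Each non-constant term of depth ≤ k is some function symbol applied to depth-≤(k−1) arguments, giving N_k = 4 + N_{k-1}^2 + N_{k-1}^2.
  N_0 = 4
So there are 4 ground terms available for substitution.
Each of z, y ranges independently over the available ground terms, and distinct assignments produce distinct instances.
Number of ground instances = 4^2 = 16.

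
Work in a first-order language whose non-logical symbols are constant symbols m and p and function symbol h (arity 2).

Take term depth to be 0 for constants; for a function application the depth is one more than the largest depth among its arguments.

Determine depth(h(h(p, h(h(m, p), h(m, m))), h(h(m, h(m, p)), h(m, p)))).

depth(h(m, p)) = 1 + max(0, 0) = 1
depth(h(m, m)) = 1 + max(0, 0) = 1
depth(h(h(m, p), h(m, m))) = 1 + max(1, 1) = 2
depth(h(p, h(h(m, p), h(m, m)))) = 1 + max(0, 2) = 3
depth(h(m, h(m, p))) = 1 + max(0, 1) = 2
depth(h(h(m, h(m, p)), h(m, p))) = 1 + max(2, 1) = 3
depth(h(h(p, h(h(m, p), h(m, m))), h(h(m, h(m, p)), h(m, p)))) = 1 + max(3, 3) = 4

4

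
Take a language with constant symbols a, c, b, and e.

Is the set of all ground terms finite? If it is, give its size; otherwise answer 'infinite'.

4

There are no function symbols, so every ground term is one of the 4 constants.
The Herbrand universe is {a, c, b, e}, which is finite with 4 elements.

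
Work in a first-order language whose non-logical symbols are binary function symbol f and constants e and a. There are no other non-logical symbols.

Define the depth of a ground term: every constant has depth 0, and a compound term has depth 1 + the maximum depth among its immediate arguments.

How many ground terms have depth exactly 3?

Let N_k = |{terms of depth ≤ k}|. Then N_0 = 2 and N_k = 2 + N_{k-1}^2 for k ≥ 1 (one summand per function symbol, arity giving the exponent).
N_0 = 2
N_1 = 2 + 2^2 = 6
N_2 = 2 + 6^2 = 38
N_3 = 2 + 38^2 = 1446
Terms of depth exactly 3: N_3 − N_2 = 1446 − 38 = 1408.

1408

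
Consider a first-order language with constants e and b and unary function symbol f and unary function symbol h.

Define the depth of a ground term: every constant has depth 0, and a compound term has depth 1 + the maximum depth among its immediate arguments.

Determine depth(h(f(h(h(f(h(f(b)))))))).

depth(f(b)) = 1 + depth(b) = 1 + 0 = 1
depth(h(f(b))) = 1 + depth(f(b)) = 1 + 1 = 2
depth(f(h(f(b)))) = 1 + depth(h(f(b))) = 1 + 2 = 3
depth(h(f(h(f(b))))) = 1 + depth(f(h(f(b)))) = 1 + 3 = 4
depth(h(h(f(h(f(b)))))) = 1 + depth(h(f(h(f(b))))) = 1 + 4 = 5
depth(f(h(h(f(h(f(b))))))) = 1 + depth(h(h(f(h(f(b)))))) = 1 + 5 = 6
depth(h(f(h(h(f(h(f(b)))))))) = 1 + depth(f(h(h(f(h(f(b))))))) = 1 + 6 = 7

7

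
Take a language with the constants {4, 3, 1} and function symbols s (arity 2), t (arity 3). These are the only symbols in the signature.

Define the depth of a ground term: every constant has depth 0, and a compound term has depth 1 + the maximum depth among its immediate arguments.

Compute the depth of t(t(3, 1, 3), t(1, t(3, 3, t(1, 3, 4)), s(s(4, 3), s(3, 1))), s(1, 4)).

4

depth(t(3, 1, 3)) = 1 + max(0, 0, 0) = 1
depth(t(1, 3, 4)) = 1 + max(0, 0, 0) = 1
depth(t(3, 3, t(1, 3, 4))) = 1 + max(0, 0, 1) = 2
depth(s(4, 3)) = 1 + max(0, 0) = 1
depth(s(3, 1)) = 1 + max(0, 0) = 1
depth(s(s(4, 3), s(3, 1))) = 1 + max(1, 1) = 2
depth(t(1, t(3, 3, t(1, 3, 4)), s(s(4, 3), s(3, 1)))) = 1 + max(0, 2, 2) = 3
depth(s(1, 4)) = 1 + max(0, 0) = 1
depth(t(t(3, 1, 3), t(1, t(3, 3, t(1, 3, 4)), s(s(4, 3), s(3, 1))), s(1, 4))) = 1 + max(1, 3, 1) = 4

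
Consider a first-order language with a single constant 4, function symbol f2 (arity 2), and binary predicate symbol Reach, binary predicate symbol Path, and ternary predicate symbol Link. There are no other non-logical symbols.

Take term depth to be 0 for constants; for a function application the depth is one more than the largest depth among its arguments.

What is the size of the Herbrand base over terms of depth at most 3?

18928

First count ground terms of depth ≤ 3.
Let N_k count ground terms of depth at most k. Each non-constant term of depth ≤ k is some function symbol applied to depth-≤(k−1) arguments, giving N_k = 1 + N_{k-1}^2.
N_0 = 1
N_1 = 1 + 1^2 = 2
N_2 = 1 + 2^2 = 5
N_3 = 1 + 5^2 = 26
So |H| = 26.
A ground atom is a predicate applied to a tuple of terms from H, so the count is the sum over predicates of |H|^arity:
  Reach: 26^2 = 676;  Path: 26^2 = 676;  Link: 26^3 = 17576
Total ground atoms: 676 + 676 + 17576 = 18928.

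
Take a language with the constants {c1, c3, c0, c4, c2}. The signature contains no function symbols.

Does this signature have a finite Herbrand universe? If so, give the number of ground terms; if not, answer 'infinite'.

There are no function symbols, so every ground term is one of the 5 constants.
The Herbrand universe is {c1, c3, c0, c4, c2}, which is finite with 5 elements.

5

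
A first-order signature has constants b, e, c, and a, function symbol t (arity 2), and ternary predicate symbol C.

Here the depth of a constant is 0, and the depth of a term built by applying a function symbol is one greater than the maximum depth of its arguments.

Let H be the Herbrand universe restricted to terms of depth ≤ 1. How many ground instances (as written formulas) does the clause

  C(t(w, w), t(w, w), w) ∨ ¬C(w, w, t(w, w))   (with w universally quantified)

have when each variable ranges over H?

20

Ground terms of depth ≤ 1:
  Count level by level. With function symbols t/2, the terms of depth ≤ k are the 4 constants together with each function applied to depth-≤(k−1) tuples, so N_k = 4 + N_{k-1}^2.
  N_0 = 4
  N_1 = 4 + 4^2 = 20
So there are 20 ground terms available for substitution.
There is 1 variable to instantiate (w),  occurring in at least one literal, so different choices give different ground instances.
Number of ground instances = 20.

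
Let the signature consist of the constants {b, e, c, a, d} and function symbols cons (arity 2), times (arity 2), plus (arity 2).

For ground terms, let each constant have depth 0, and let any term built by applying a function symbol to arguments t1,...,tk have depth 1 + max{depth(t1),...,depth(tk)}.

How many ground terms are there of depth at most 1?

80

Count level by level. With function symbols cons/2, times/2, plus/2, the terms of depth ≤ k are the 5 constants together with each function applied to depth-≤(k−1) tuples, so N_k = 5 + N_{k-1}^2 + N_{k-1}^2 + N_{k-1}^2.
N_0 = 5
N_1 = 5 + 5^2 + 5^2 + 5^2 = 80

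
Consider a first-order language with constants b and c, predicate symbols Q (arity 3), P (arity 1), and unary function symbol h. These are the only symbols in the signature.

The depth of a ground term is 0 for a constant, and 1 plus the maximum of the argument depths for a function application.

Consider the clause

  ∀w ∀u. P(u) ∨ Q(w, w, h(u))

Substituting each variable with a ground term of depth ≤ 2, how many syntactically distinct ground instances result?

36

Ground terms of depth ≤ 2:
  Count level by level. With function symbols h/1, the terms of depth ≤ k are the 2 constants together with each function applied to depth-≤(k−1) tuples, so N_k = 2 + N_{k-1}.
  N_0 = 2
  N_1 = 2 + 2 = 4
  N_2 = 2 + 4 = 6
So there are 6 ground terms available for substitution.
Each of w, u ranges independently over the available ground terms, and distinct assignments produce distinct instances.
Number of ground instances = 6^2 = 36.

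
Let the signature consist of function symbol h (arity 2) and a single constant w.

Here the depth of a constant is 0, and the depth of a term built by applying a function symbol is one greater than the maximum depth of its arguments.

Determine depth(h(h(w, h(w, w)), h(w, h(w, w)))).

3

depth(h(w, w)) = 1 + max(0, 0) = 1
depth(h(w, h(w, w))) = 1 + max(0, 1) = 2
depth(h(h(w, h(w, w)), h(w, h(w, w)))) = 1 + max(2, 2) = 3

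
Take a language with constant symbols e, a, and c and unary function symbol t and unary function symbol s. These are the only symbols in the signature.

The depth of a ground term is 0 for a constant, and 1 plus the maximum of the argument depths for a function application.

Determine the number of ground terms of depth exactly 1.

6

Write N_k for the number of ground terms of depth ≤ k. A term of depth ≤ k is either a constant or a function symbol applied to arguments of depth ≤ k−1, so N_k = 3 + N_{k-1} + N_{k-1}.
N_0 = 3
N_1 = 3 + 3 + 3 = 9
Terms of depth exactly 1: N_1 − N_0 = 9 − 3 = 6.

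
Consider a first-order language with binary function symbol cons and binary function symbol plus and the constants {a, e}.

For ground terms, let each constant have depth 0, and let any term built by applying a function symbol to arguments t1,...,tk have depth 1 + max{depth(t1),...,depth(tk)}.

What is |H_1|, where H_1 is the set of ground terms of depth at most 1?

If N_k denotes the number of depth-≤k ground terms, the 2 constants give N_0 = 2, and each function symbol of arity r contributes N_{k-1}^r new terms at level k: N_k = 2 + N_{k-1}^2 + N_{k-1}^2.
N_0 = 2
N_1 = 2 + 2^2 + 2^2 = 10
Explicitly: a, e, cons(a, a), cons(a, e), cons(e, a), cons(e, e), plus(a, a), plus(a, e), plus(e, a), plus(e, e).

10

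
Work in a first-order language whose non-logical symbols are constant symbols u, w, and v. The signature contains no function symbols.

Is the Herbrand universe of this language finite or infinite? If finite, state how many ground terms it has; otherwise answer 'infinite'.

There are no function symbols, so every ground term is one of the 3 constants.
The Herbrand universe is {u, w, v}, which is finite with 3 elements.

3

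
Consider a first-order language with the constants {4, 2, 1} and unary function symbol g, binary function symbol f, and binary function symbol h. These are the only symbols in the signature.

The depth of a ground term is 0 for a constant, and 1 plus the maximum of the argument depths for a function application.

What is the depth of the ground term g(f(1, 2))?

depth(f(1, 2)) = 1 + max(0, 0) = 1
depth(g(f(1, 2))) = 1 + depth(f(1, 2)) = 1 + 1 = 2

2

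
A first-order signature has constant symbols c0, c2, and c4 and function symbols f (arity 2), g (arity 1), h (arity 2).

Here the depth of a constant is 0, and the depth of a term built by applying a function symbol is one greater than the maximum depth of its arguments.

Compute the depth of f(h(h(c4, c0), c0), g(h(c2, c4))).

3

depth(h(c4, c0)) = 1 + max(0, 0) = 1
depth(h(h(c4, c0), c0)) = 1 + max(1, 0) = 2
depth(h(c2, c4)) = 1 + max(0, 0) = 1
depth(g(h(c2, c4))) = 1 + depth(h(c2, c4)) = 1 + 1 = 2
depth(f(h(h(c4, c0), c0), g(h(c2, c4)))) = 1 + max(2, 2) = 3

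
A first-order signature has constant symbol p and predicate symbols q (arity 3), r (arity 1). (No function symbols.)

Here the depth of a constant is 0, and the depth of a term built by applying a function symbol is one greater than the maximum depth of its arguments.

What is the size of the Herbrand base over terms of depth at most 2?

2

First count ground terms of depth ≤ 2.
With no function symbols every ground term is a constant, so there is exactly 1 ground term at every depth bound.
N_0 = 1
N_1 = 1
N_2 = 1
Explicitly: p.
So |H| = 1.
A ground atom is a predicate applied to a tuple of terms from H, so the count is the sum over predicates of |H|^arity:
  q: 1^3 = 1;  r: 1
Total ground atoms: 1 + 1 = 2.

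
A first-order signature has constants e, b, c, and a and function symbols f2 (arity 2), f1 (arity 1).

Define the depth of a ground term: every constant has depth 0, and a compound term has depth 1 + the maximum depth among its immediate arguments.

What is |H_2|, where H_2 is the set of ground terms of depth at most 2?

604

Count level by level. With function symbols f2/2, f1/1, the terms of depth ≤ k are the 4 constants together with each function applied to depth-≤(k−1) tuples, so N_k = 4 + N_{k-1}^2 + N_{k-1}.
N_0 = 4
N_1 = 4 + 4^2 + 4 = 24
N_2 = 4 + 24^2 + 24 = 604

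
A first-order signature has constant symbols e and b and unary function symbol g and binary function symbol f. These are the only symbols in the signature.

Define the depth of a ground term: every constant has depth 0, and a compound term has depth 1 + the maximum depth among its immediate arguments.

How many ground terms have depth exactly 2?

66

Let N_k count ground terms of depth at most k. Each non-constant term of depth ≤ k is some function symbol applied to depth-≤(k−1) arguments, giving N_k = 2 + N_{k-1} + N_{k-1}^2.
N_0 = 2
N_1 = 2 + 2 + 2^2 = 8
N_2 = 2 + 8 + 8^2 = 74
Terms of depth exactly 2: N_2 − N_1 = 74 − 8 = 66.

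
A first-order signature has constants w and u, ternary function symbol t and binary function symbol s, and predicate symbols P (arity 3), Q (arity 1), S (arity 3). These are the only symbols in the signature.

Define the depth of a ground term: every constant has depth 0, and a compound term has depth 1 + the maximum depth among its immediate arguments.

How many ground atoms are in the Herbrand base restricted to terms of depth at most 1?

5502

First count ground terms of depth ≤ 1.
If N_k denotes the number of depth-≤k ground terms, the 2 constants give N_0 = 2, and each function symbol of arity r contributes N_{k-1}^r new terms at level k: N_k = 2 + N_{k-1}^3 + N_{k-1}^2.
N_0 = 2
N_1 = 2 + 2^3 + 2^2 = 14
So |H| = 14.
Ground atoms are formed by filling each argument slot of a predicate with a term from H, so an r-ary predicate gives |H|^r atoms:
  P: 14^3 = 2744;  Q: 14;  S: 14^3 = 2744
Total ground atoms: 2744 + 14 + 2744 = 5502.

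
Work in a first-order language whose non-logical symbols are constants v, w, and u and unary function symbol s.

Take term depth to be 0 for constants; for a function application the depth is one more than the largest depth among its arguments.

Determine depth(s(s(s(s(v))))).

depth(s(v)) = 1 + depth(v) = 1 + 0 = 1
depth(s(s(v))) = 1 + depth(s(v)) = 1 + 1 = 2
depth(s(s(s(v)))) = 1 + depth(s(s(v))) = 1 + 2 = 3
depth(s(s(s(s(v))))) = 1 + depth(s(s(s(v)))) = 1 + 3 = 4

4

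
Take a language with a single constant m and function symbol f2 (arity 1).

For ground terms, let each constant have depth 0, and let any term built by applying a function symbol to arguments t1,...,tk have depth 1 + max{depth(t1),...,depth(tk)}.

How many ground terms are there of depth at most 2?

Let N_k count ground terms of depth at most k. Each non-constant term of depth ≤ k is some function symbol applied to depth-≤(k−1) arguments, giving N_k = 1 + N_{k-1}.
N_0 = 1
N_1 = 1 + 1 = 2
N_2 = 1 + 2 = 3
Explicitly: m, f2(m), f2(f2(m)).

3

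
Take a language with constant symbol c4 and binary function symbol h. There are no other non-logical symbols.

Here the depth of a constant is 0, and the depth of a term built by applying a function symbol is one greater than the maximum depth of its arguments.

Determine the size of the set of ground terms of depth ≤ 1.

Let N_k count ground terms of depth at most k. Each non-constant term of depth ≤ k is some function symbol applied to depth-≤(k−1) arguments, giving N_k = 1 + N_{k-1}^2.
N_0 = 1
N_1 = 1 + 1^2 = 2

2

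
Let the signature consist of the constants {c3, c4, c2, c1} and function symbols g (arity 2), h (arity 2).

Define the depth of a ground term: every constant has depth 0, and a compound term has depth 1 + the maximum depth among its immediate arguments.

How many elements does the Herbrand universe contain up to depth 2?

2596

Let N_k count ground terms of depth at most k. Each non-constant term of depth ≤ k is some function symbol applied to depth-≤(k−1) arguments, giving N_k = 4 + N_{k-1}^2 + N_{k-1}^2.
N_0 = 4
N_1 = 4 + 4^2 + 4^2 = 36
N_2 = 4 + 36^2 + 36^2 = 2596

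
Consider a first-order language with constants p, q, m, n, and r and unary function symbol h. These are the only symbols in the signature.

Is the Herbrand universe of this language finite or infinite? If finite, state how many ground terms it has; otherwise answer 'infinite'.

infinite

The signature has at least one function symbol (h, arity 1) and at least one constant (p).
Iterating h gives infinitely many distinct ground terms: p, h(p), h(h(p)), ...
So the Herbrand universe is infinite.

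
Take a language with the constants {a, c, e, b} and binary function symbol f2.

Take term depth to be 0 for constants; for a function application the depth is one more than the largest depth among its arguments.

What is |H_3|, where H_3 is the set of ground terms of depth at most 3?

Let N_k = |{terms of depth ≤ k}|. Then N_0 = 4 and N_k = 4 + N_{k-1}^2 for k ≥ 1 (one summand per function symbol, arity giving the exponent).
N_0 = 4
N_1 = 4 + 4^2 = 20
N_2 = 4 + 20^2 = 404
N_3 = 4 + 404^2 = 163220

163220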